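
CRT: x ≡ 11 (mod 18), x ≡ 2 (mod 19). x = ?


M = 18*19 = 342
M1 = M/18 = 19, M2 = M/19 = 18
M1^(-1) mod 18 = 1, M2^(-1) mod 19 = 18
x = 11*19*1 + 2*18*18 = 857
857 mod 342 = 173
Check: 173 mod 18 = 11 ✓, 173 mod 19 = 2 ✓

x ≡ 173 (mod 342)


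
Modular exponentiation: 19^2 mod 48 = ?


19^1 mod 48 = 19
19^2 mod 48 = 25


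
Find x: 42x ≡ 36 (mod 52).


GCD(42, 52) = 2 divides 36
Divide: 21x ≡ 18 (mod 26)
x ≡ 12 (mod 26)


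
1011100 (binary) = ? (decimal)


1011100 (base 2) = 92 (decimal)
92 (decimal) = 92 (base 10)


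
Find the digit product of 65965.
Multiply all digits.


6 × 5 × 9 × 6 × 5 = 8100


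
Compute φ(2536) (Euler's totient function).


2536 = 2^3 × 317
Prime factors: 2, 317
φ(2536) = 2536 × (1-1/2) × (1-1/317)
= 2536 × 1/2 × 316/317 = 1264

φ(2536) = 1264


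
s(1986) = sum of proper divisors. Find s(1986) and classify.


Proper divisors: 1, 2, 3, 6, 331, 662, 993
Sum = 1 + 2 + 3 + 6 + 331 + 662 + 993 = 1998
1998 > 1986 → abundant

s(1986) = 1998 (abundant)


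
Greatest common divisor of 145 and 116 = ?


145 = 1 * 116 + 29
116 = 4 * 29 + 0
GCD = 29


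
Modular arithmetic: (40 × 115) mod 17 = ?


40 × 115 = 4600
4600 mod 17 = 10


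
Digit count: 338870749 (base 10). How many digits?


338870749 has 9 digits in base 10
floor(log10(338870749)) + 1 = floor(8.5300) + 1 = 9

9 digits (base 10)


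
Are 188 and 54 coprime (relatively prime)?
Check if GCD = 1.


Euclidean algorithm:
188 = 3 * 54 + 26
54 = 2 * 26 + 2
26 = 13 * 2 + 0
GCD(188, 54) = 2

No, not coprime (GCD = 2)


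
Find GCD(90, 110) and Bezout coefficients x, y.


Tabular extended Euclidean (each row: r = 90*s + 110*t):
r=90, s=1, t=0
r=110, s=0, t=1
q=0: r=90, s=1, t=0   [90*(1) + 110*(0) = 90]
q=1: r=20, s=-1, t=1   [90*(-1) + 110*(1) = 20]
q=4: r=10, s=5, t=-4   [90*(5) + 110*(-4) = 10]
q=2: r=0, s=-11, t=9   [90*(-11) + 110*(9) = 0]
GCD = 10; from the row with r=10: x=5, y=-4
Check: 90*(5) + 110*(-4) = 450 - 440 = 10

GCD = 10, x = 5, y = -4


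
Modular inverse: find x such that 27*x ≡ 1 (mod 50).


Use the extended Euclidean algorithm on (50, 27); each row r = 50*s + 27*t:
r=50, s=1, t=0
r=27, s=0, t=1
q=1: r=23, s=1, t=-1   [50*(1) + 27*(-1) = 23]
q=1: r=4, s=-1, t=2   [50*(-1) + 27*(2) = 4]
q=5: r=3, s=6, t=-11   [50*(6) + 27*(-11) = 3]
q=1: r=1, s=-7, t=13   [50*(-7) + 27*(13) = 1]
q=3: r=0, s=27, t=-50   [50*(27) + 27*(-50) = 0]
GCD = 1 with t = 13, so 27*(13) ≡ 1 (mod 50)
Inverse = 13 mod 50 = 13
Check: 27 * 13 = 351 ≡ 1 (mod 50)

27^(-1) ≡ 13 (mod 50)


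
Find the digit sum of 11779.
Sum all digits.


1 + 1 + 7 + 7 + 9 = 25


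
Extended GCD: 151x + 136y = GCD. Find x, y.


Tabular extended Euclidean (each row: r = 151*s + 136*t):
r=151, s=1, t=0
r=136, s=0, t=1
q=1: r=15, s=1, t=-1   [151*(1) + 136*(-1) = 15]
q=9: r=1, s=-9, t=10   [151*(-9) + 136*(10) = 1]
q=15: r=0, s=136, t=-151   [151*(136) + 136*(-151) = 0]
GCD = 1; from the row with r=1: x=-9, y=10
Check: 151*(-9) + 136*(10) = -1359 + 1360 = 1

GCD = 1, x = -9, y = 10


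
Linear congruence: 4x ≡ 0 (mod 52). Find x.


GCD(4, 52) = 4 divides 0
Divide: 1x ≡ 0 (mod 13)
x ≡ 0 (mod 13)


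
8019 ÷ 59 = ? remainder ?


8019 = 59 * 135 + 54
Check: 7965 + 54 = 8019

q = 135, r = 54


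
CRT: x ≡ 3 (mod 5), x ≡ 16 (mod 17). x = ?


M = 5*17 = 85
M1 = M/5 = 17, M2 = M/17 = 5
M1^(-1) mod 5 = 3, M2^(-1) mod 17 = 7
x = 3*17*3 + 16*5*7 = 713
713 mod 85 = 33
Check: 33 mod 5 = 3 ✓, 33 mod 17 = 16 ✓

x ≡ 33 (mod 85)


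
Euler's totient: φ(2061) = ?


2061 = 3^2 × 229
Prime factors: 3, 229
φ(2061) = 2061 × (1-1/3) × (1-1/229)
= 2061 × 2/3 × 228/229 = 1368

φ(2061) = 1368


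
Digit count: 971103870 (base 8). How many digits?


971103870 in base 8 = 7170357176
Number of digits = 10

10 digits (base 8)


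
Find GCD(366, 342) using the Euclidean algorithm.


366 = 1 * 342 + 24
342 = 14 * 24 + 6
24 = 4 * 6 + 0
GCD = 6


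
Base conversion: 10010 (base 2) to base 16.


10010 (base 2) = 18 (decimal)
18 (decimal) = 12 (base 16)


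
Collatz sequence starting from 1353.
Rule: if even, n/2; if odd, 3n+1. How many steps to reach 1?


1353 → 4060 → 2030 → 1015 → 3046 → 1523 → 4570 → 2285 → 6856 → 3428 → 1714 → 857 → 2572 → 1286 → 643 → 1930 → 965 → 2896 → 1448 → 724 → 362 → 181 → 544 → 272 → 136 → 68 → 34 → 17 → 52 → 26 → 13 → 40 → 20 → 10 → 5 → 16 → 8 → 4 → 2 → 1
Total steps = 39

39 steps


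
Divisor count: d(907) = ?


907 = 907^1
d(907) = (1+1) = 2

2 divisors


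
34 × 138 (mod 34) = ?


34 × 138 = 4692
4692 mod 34 = 0


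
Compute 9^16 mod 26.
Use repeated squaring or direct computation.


9^1 mod 26 = 9
9^2 mod 26 = 3
9^3 mod 26 = 1
9^4 mod 26 = 9
9^5 mod 26 = 3
9^6 mod 26 = 1
9^7 mod 26 = 9
9^8 mod 26 = 3
9^9 mod 26 = 1
9^10 mod 26 = 9
9^11 mod 26 = 3
9^12 mod 26 = 1
9^13 mod 26 = 9
9^14 mod 26 = 3
9^15 mod 26 = 1
9^16 mod 26 = 9


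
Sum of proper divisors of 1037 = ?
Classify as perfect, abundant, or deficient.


Proper divisors: 1, 17, 61
Sum = 1 + 17 + 61 = 79
79 < 1037 → deficient

s(1037) = 79 (deficient)


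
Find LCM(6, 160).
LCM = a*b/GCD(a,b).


GCD(6, 160) = 2
LCM = 6*160/2 = 960/2 = 480

LCM = 480


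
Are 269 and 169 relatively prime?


Euclidean algorithm:
269 = 1 * 169 + 100
169 = 1 * 100 + 69
100 = 1 * 69 + 31
69 = 2 * 31 + 7
31 = 4 * 7 + 3
7 = 2 * 3 + 1
3 = 3 * 1 + 0
GCD(269, 169) = 1

Yes, coprime (GCD = 1)


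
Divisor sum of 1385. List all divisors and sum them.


Divisors of 1385: 1, 5, 277, 1385
Sum = 1 + 5 + 277 + 1385 = 1668

σ(1385) = 1668


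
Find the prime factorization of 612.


612 / 2 = 306
306 / 2 = 153
153 / 3 = 51
51 / 3 = 17
17 / 17 = 1
612 = 2^2 × 3^2 × 17


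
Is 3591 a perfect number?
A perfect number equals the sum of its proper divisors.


Proper divisors of 3591: 1, 3, 7, 9, 19, 21, 27, 57, 63, 133, 171, 189, 399, 513, 1197
Sum = 1 + 3 + 7 + 9 + 19 + 21 + 27 + 57 + 63 + 133 + 171 + 189 + 399 + 513 + 1197 = 2809

No, 3591 is not perfect (2809 ≠ 3591)


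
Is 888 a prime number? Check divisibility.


888 / 2 = 444 (exact division)
888 is NOT prime.

No, 888 is not prime


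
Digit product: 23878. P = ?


2 × 3 × 8 × 7 × 8 = 2688


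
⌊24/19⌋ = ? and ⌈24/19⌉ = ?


24/19 = 1.2632
floor = 1
ceil = 2

floor = 1, ceil = 2


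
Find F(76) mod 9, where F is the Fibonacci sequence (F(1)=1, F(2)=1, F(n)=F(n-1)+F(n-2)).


F(k) mod 9 for k=1..76:
1, 1, 2, 3, 5, 8, 4, 3, 7, 1, 8, 0, 8, 8, 7, 6, 4, 1, 5, 6, 2, 8, 1, 0, 1, 1, 2, 3, 5, 8, 4, 3, 7, 1, 8, 0, 8, 8, 7, 6, 4, 1, 5, 6, 2, 8, 1, 0, 1, 1, 2, 3, 5, 8, 4, 3, 7, 1, 8, 0, 8, 8, 7, 6, 4, 1, 5, 6, 2, 8, 1, 0, 1, 1, 2, 3
F(76) mod 9 = 3


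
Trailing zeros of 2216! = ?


floor(2216/5) = 443
floor(2216/25) = 88
floor(2216/125) = 17
floor(2216/625) = 3
Total = 551

551 trailing zeros


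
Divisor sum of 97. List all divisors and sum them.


Divisors of 97: 1, 97
Sum = 1 + 97 = 98

σ(97) = 98


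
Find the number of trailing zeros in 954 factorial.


floor(954/5) = 190
floor(954/25) = 38
floor(954/125) = 7
floor(954/625) = 1
Total = 236

236 trailing zeros


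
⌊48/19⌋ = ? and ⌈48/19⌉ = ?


48/19 = 2.5263
floor = 2
ceil = 3

floor = 2, ceil = 3


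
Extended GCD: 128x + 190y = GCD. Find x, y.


Tabular extended Euclidean (each row: r = 128*s + 190*t):
r=128, s=1, t=0
r=190, s=0, t=1
q=0: r=128, s=1, t=0   [128*(1) + 190*(0) = 128]
q=1: r=62, s=-1, t=1   [128*(-1) + 190*(1) = 62]
q=2: r=4, s=3, t=-2   [128*(3) + 190*(-2) = 4]
q=15: r=2, s=-46, t=31   [128*(-46) + 190*(31) = 2]
q=2: r=0, s=95, t=-64   [128*(95) + 190*(-64) = 0]
GCD = 2; from the row with r=2: x=-46, y=31
Check: 128*(-46) + 190*(31) = -5888 + 5890 = 2

GCD = 2, x = -46, y = 31


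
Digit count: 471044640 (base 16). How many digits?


471044640 in base 16 = 1C139220
Number of digits = 8

8 digits (base 16)


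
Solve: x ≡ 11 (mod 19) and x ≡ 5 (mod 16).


M = 19*16 = 304
M1 = M/19 = 16, M2 = M/16 = 19
M1^(-1) mod 19 = 6, M2^(-1) mod 16 = 11
x = 11*16*6 + 5*19*11 = 2101
2101 mod 304 = 277
Check: 277 mod 19 = 11 ✓, 277 mod 16 = 5 ✓

x ≡ 277 (mod 304)


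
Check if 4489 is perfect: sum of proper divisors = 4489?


Proper divisors of 4489: 1, 67
Sum = 1 + 67 = 68

No, 4489 is not perfect (68 ≠ 4489)


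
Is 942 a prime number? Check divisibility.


942 / 2 = 471 (exact division)
942 is NOT prime.

No, 942 is not prime


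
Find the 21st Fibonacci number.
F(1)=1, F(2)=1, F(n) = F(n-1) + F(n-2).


Sequence: 1, 1, 2, 3, 5, 8, 13, 21, 34, 55, 89, 144, 233, 377, 610, 987, 1597, 2584, 4181, 6765, 10946
F(21) = 10946


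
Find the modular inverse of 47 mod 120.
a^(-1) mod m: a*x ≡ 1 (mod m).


Use the extended Euclidean algorithm on (120, 47); each row r = 120*s + 47*t:
r=120, s=1, t=0
r=47, s=0, t=1
q=2: r=26, s=1, t=-2   [120*(1) + 47*(-2) = 26]
q=1: r=21, s=-1, t=3   [120*(-1) + 47*(3) = 21]
q=1: r=5, s=2, t=-5   [120*(2) + 47*(-5) = 5]
q=4: r=1, s=-9, t=23   [120*(-9) + 47*(23) = 1]
q=5: r=0, s=47, t=-120   [120*(47) + 47*(-120) = 0]
GCD = 1 with t = 23, so 47*(23) ≡ 1 (mod 120)
Inverse = 23 mod 120 = 23
Check: 47 * 23 = 1081 ≡ 1 (mod 120)

47^(-1) ≡ 23 (mod 120)


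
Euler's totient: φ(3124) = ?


3124 = 2^2 × 11 × 71
Prime factors: 2, 11, 71
φ(3124) = 3124 × (1-1/2) × (1-1/11) × (1-1/71)
= 3124 × 1/2 × 10/11 × 70/71 = 1400

φ(3124) = 1400


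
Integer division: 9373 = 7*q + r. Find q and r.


9373 = 7 * 1339 + 0
Check: 9373 + 0 = 9373

q = 1339, r = 0


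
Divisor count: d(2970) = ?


2970 = 2^1 × 3^3 × 5^1 × 11^1
d(2970) = (1+1) × (3+1) × (1+1) × (1+1) = 32

32 divisors


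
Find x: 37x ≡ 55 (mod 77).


GCD(37, 77) = 1, unique solution
a^(-1) mod 77 = 25
x = 25 * 55 mod 77 = 66

x ≡ 66 (mod 77)


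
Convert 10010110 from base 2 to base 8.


10010110 (base 2) = 150 (decimal)
150 (decimal) = 226 (base 8)


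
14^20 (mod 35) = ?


14^1 mod 35 = 14
14^2 mod 35 = 21
14^3 mod 35 = 14
14^4 mod 35 = 21
14^5 mod 35 = 14
14^6 mod 35 = 21
14^7 mod 35 = 14
14^8 mod 35 = 21
14^9 mod 35 = 14
14^10 mod 35 = 21
14^11 mod 35 = 14
14^12 mod 35 = 21
14^13 mod 35 = 14
14^14 mod 35 = 21
14^15 mod 35 = 14
14^16 mod 35 = 21
14^17 mod 35 = 14
14^18 mod 35 = 21
14^19 mod 35 = 14
14^20 mod 35 = 21


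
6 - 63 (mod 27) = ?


6 - 63 = -57
-57 mod 27 = 24


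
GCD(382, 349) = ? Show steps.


382 = 1 * 349 + 33
349 = 10 * 33 + 19
33 = 1 * 19 + 14
19 = 1 * 14 + 5
14 = 2 * 5 + 4
5 = 1 * 4 + 1
4 = 4 * 1 + 0
GCD = 1


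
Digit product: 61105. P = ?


6 × 1 × 1 × 0 × 5 = 0


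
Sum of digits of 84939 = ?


8 + 4 + 9 + 3 + 9 = 33


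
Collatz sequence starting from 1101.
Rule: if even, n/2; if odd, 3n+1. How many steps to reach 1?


1101 → 3304 → 1652 → 826 → 413 → 1240 → 620 → 310 → 155 → 466 → 233 → 700 → 350 → 175 → 526 → 263 → 790 → 395 → 1186 → 593 → 1780 → 890 → 445 → 1336 → 668 → 334 → 167 → 502 → 251 → 754 → 377 → 1132 → 566 → 283 → 850 → 425 → 1276 → 638 → 319 → 958 → 479 → 1438 → 719 → 2158 → 1079 → 3238 → 1619 → 4858 → 2429 → 7288 → 3644 → 1822 → 911 → 2734 → 1367 → 4102 → 2051 → 6154 → 3077 → 9232 → 4616 → 2308 → 1154 → 577 → 1732 → 866 → 433 → 1300 → 650 → 325 → 976 → 488 → 244 → 122 → 61 → 184 → 92 → 46 → 23 → 70 → 35 → 106 → 53 → 160 → 80 → 40 → 20 → 10 → 5 → 16 → 8 → 4 → 2 → 1
Total steps = 93

93 steps


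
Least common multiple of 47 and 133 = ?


GCD(47, 133) = 1
LCM = 47*133/1 = 6251/1 = 6251

LCM = 6251


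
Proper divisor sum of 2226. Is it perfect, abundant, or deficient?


Proper divisors: 1, 2, 3, 6, 7, 14, 21, 42, 53, 106, 159, 318, 371, 742, 1113
Sum = 1 + 2 + 3 + 6 + 7 + 14 + 21 + 42 + 53 + 106 + 159 + 318 + 371 + 742 + 1113 = 2958
2958 > 2226 → abundant

s(2226) = 2958 (abundant)


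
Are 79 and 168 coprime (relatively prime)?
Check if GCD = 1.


Euclidean algorithm:
168 = 2 * 79 + 10
79 = 7 * 10 + 9
10 = 1 * 9 + 1
9 = 9 * 1 + 0
GCD(79, 168) = 1

Yes, coprime (GCD = 1)


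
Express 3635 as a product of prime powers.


3635 / 5 = 727
727 / 727 = 1
3635 = 5 × 727


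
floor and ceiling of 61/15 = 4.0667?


61/15 = 4.0667
floor = 4
ceil = 5

floor = 4, ceil = 5


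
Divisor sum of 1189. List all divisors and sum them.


Divisors of 1189: 1, 29, 41, 1189
Sum = 1 + 29 + 41 + 1189 = 1260

σ(1189) = 1260


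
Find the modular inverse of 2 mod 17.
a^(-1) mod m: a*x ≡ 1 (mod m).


Use the extended Euclidean algorithm on (17, 2); each row r = 17*s + 2*t:
r=17, s=1, t=0
r=2, s=0, t=1
q=8: r=1, s=1, t=-8   [17*(1) + 2*(-8) = 1]
q=2: r=0, s=-2, t=17   [17*(-2) + 2*(17) = 0]
GCD = 1 with t = -8, so 2*(-8) ≡ 1 (mod 17)
Inverse = -8 mod 17 = 9
Check: 2 * 9 = 18 ≡ 1 (mod 17)

2^(-1) ≡ 9 (mod 17)


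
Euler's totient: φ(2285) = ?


2285 = 5 × 457
Prime factors: 5, 457
φ(2285) = 2285 × (1-1/5) × (1-1/457)
= 2285 × 4/5 × 456/457 = 1824

φ(2285) = 1824


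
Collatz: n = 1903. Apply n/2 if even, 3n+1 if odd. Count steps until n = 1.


1903 → 5710 → 2855 → 8566 → 4283 → 12850 → 6425 → 19276 → 9638 → 4819 → 14458 → 7229 → 21688 → 10844 → 5422 → 2711 → 8134 → 4067 → 12202 → 6101 → 18304 → 9152 → 4576 → 2288 → 1144 → 572 → 286 → 143 → 430 → 215 → 646 → 323 → 970 → 485 → 1456 → 728 → 364 → 182 → 91 → 274 → 137 → 412 → 206 → 103 → 310 → 155 → 466 → 233 → 700 → 350 → 175 → 526 → 263 → 790 → 395 → 1186 → 593 → 1780 → 890 → 445 → 1336 → 668 → 334 → 167 → 502 → 251 → 754 → 377 → 1132 → 566 → 283 → 850 → 425 → 1276 → 638 → 319 → 958 → 479 → 1438 → 719 → 2158 → 1079 → 3238 → 1619 → 4858 → 2429 → 7288 → 3644 → 1822 → 911 → 2734 → 1367 → 4102 → 2051 → 6154 → 3077 → 9232 → 4616 → 2308 → 1154 → 577 → 1732 → 866 → 433 → 1300 → 650 → 325 → 976 → 488 → 244 → 122 → 61 → 184 → 92 → 46 → 23 → 70 → 35 → 106 → 53 → 160 → 80 → 40 → 20 → 10 → 5 → 16 → 8 → 4 → 2 → 1
Total steps = 130

130 steps


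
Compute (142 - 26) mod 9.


142 - 26 = 116
116 mod 9 = 8


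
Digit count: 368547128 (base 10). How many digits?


368547128 has 9 digits in base 10
floor(log10(368547128)) + 1 = floor(8.5665) + 1 = 9

9 digits (base 10)


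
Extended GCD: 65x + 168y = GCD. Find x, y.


Tabular extended Euclidean (each row: r = 65*s + 168*t):
r=65, s=1, t=0
r=168, s=0, t=1
q=0: r=65, s=1, t=0   [65*(1) + 168*(0) = 65]
q=2: r=38, s=-2, t=1   [65*(-2) + 168*(1) = 38]
q=1: r=27, s=3, t=-1   [65*(3) + 168*(-1) = 27]
q=1: r=11, s=-5, t=2   [65*(-5) + 168*(2) = 11]
q=2: r=5, s=13, t=-5   [65*(13) + 168*(-5) = 5]
q=2: r=1, s=-31, t=12   [65*(-31) + 168*(12) = 1]
q=5: r=0, s=168, t=-65   [65*(168) + 168*(-65) = 0]
GCD = 1; from the row with r=1: x=-31, y=12
Check: 65*(-31) + 168*(12) = -2015 + 2016 = 1

GCD = 1, x = -31, y = 12


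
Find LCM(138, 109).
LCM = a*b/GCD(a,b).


GCD(138, 109) = 1
LCM = 138*109/1 = 15042/1 = 15042

LCM = 15042


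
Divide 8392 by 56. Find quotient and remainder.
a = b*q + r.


8392 = 56 * 149 + 48
Check: 8344 + 48 = 8392

q = 149, r = 48


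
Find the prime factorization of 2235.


2235 / 3 = 745
745 / 5 = 149
149 / 149 = 1
2235 = 3 × 5 × 149


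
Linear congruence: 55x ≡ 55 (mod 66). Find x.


GCD(55, 66) = 11 divides 55
Divide: 5x ≡ 5 (mod 6)
x ≡ 1 (mod 6)


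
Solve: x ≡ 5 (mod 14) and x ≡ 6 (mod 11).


M = 14*11 = 154
M1 = M/14 = 11, M2 = M/11 = 14
M1^(-1) mod 14 = 9, M2^(-1) mod 11 = 4
x = 5*11*9 + 6*14*4 = 831
831 mod 154 = 61
Check: 61 mod 14 = 5 ✓, 61 mod 11 = 6 ✓

x ≡ 61 (mod 154)


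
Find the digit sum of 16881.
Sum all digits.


1 + 6 + 8 + 8 + 1 = 24


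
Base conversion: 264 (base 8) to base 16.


264 (base 8) = 180 (decimal)
180 (decimal) = B4 (base 16)


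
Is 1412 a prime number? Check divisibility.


1412 / 2 = 706 (exact division)
1412 is NOT prime.

No, 1412 is not prime


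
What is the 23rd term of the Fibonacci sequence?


Sequence: 1, 1, 2, 3, 5, 8, 13, 21, 34, 55, 89, 144, 233, 377, 610, 987, 1597, 2584, 4181, 6765, 10946, 17711, 28657
F(23) = 28657


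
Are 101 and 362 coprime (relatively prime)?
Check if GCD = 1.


Euclidean algorithm:
362 = 3 * 101 + 59
101 = 1 * 59 + 42
59 = 1 * 42 + 17
42 = 2 * 17 + 8
17 = 2 * 8 + 1
8 = 8 * 1 + 0
GCD(101, 362) = 1

Yes, coprime (GCD = 1)


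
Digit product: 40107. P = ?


4 × 0 × 1 × 0 × 7 = 0


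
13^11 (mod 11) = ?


13^1 mod 11 = 2
13^2 mod 11 = 4
13^3 mod 11 = 8
13^4 mod 11 = 5
13^5 mod 11 = 10
13^6 mod 11 = 9
13^7 mod 11 = 7
13^8 mod 11 = 3
13^9 mod 11 = 6
13^10 mod 11 = 1
13^11 mod 11 = 2


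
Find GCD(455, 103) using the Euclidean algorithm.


455 = 4 * 103 + 43
103 = 2 * 43 + 17
43 = 2 * 17 + 9
17 = 1 * 9 + 8
9 = 1 * 8 + 1
8 = 8 * 1 + 0
GCD = 1


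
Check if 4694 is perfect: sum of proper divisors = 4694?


Proper divisors of 4694: 1, 2, 2347
Sum = 1 + 2 + 2347 = 2350

No, 4694 is not perfect (2350 ≠ 4694)


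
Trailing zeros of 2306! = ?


floor(2306/5) = 461
floor(2306/25) = 92
floor(2306/125) = 18
floor(2306/625) = 3
Total = 574

574 trailing zeros


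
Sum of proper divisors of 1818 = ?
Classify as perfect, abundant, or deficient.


Proper divisors: 1, 2, 3, 6, 9, 18, 101, 202, 303, 606, 909
Sum = 1 + 2 + 3 + 6 + 9 + 18 + 101 + 202 + 303 + 606 + 909 = 2160
2160 > 1818 → abundant

s(1818) = 2160 (abundant)


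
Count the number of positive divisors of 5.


5 = 5^1
d(5) = (1+1) = 2

2 divisors


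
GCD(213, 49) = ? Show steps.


213 = 4 * 49 + 17
49 = 2 * 17 + 15
17 = 1 * 15 + 2
15 = 7 * 2 + 1
2 = 2 * 1 + 0
GCD = 1


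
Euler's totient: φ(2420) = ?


2420 = 2^2 × 5 × 11^2
Prime factors: 2, 5, 11
φ(2420) = 2420 × (1-1/2) × (1-1/5) × (1-1/11)
= 2420 × 1/2 × 4/5 × 10/11 = 880

φ(2420) = 880


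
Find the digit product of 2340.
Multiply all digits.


2 × 3 × 4 × 0 = 0


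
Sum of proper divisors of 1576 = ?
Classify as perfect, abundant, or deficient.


Proper divisors: 1, 2, 4, 8, 197, 394, 788
Sum = 1 + 2 + 4 + 8 + 197 + 394 + 788 = 1394
1394 < 1576 → deficient

s(1576) = 1394 (deficient)


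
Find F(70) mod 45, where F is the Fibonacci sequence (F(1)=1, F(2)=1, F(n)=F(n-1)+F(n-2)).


F(k) mod 45 for k=1..70:
1, 1, 2, 3, 5, 8, 13, 21, 34, 10, 44, 9, 8, 17, 25, 42, 22, 19, 41, 15, 11, 26, 37, 18, 10, 28, 38, 21, 14, 35, 4, 39, 43, 37, 35, 27, 17, 44, 16, 15, 31, 1, 32, 33, 20, 8, 28, 36, 19, 10, 29, 39, 23, 17, 40, 12, 7, 19, 26, 0, 26, 26, 7, 33, 40, 28, 23, 6, 29, 35
F(70) mod 45 = 35


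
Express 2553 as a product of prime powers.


2553 / 3 = 851
851 / 23 = 37
37 / 37 = 1
2553 = 3 × 23 × 37


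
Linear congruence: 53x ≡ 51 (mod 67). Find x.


GCD(53, 67) = 1, unique solution
a^(-1) mod 67 = 43
x = 43 * 51 mod 67 = 49

x ≡ 49 (mod 67)


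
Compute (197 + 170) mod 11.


197 + 170 = 367
367 mod 11 = 4


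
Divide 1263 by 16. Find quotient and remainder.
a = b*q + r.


1263 = 16 * 78 + 15
Check: 1248 + 15 = 1263

q = 78, r = 15


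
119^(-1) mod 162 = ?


Use the extended Euclidean algorithm on (162, 119); each row r = 162*s + 119*t:
r=162, s=1, t=0
r=119, s=0, t=1
q=1: r=43, s=1, t=-1   [162*(1) + 119*(-1) = 43]
q=2: r=33, s=-2, t=3   [162*(-2) + 119*(3) = 33]
q=1: r=10, s=3, t=-4   [162*(3) + 119*(-4) = 10]
q=3: r=3, s=-11, t=15   [162*(-11) + 119*(15) = 3]
q=3: r=1, s=36, t=-49   [162*(36) + 119*(-49) = 1]
q=3: r=0, s=-119, t=162   [162*(-119) + 119*(162) = 0]
GCD = 1 with t = -49, so 119*(-49) ≡ 1 (mod 162)
Inverse = -49 mod 162 = 113
Check: 119 * 113 = 13447 ≡ 1 (mod 162)

119^(-1) ≡ 113 (mod 162)


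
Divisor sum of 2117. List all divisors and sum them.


Divisors of 2117: 1, 29, 73, 2117
Sum = 1 + 29 + 73 + 2117 = 2220

σ(2117) = 2220


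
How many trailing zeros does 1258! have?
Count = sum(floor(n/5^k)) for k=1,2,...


floor(1258/5) = 251
floor(1258/25) = 50
floor(1258/125) = 10
floor(1258/625) = 2
Total = 313

313 trailing zeros


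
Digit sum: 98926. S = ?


9 + 8 + 9 + 2 + 6 = 34


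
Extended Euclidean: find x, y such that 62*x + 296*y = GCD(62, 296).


Tabular extended Euclidean (each row: r = 62*s + 296*t):
r=62, s=1, t=0
r=296, s=0, t=1
q=0: r=62, s=1, t=0   [62*(1) + 296*(0) = 62]
q=4: r=48, s=-4, t=1   [62*(-4) + 296*(1) = 48]
q=1: r=14, s=5, t=-1   [62*(5) + 296*(-1) = 14]
q=3: r=6, s=-19, t=4   [62*(-19) + 296*(4) = 6]
q=2: r=2, s=43, t=-9   [62*(43) + 296*(-9) = 2]
q=3: r=0, s=-148, t=31   [62*(-148) + 296*(31) = 0]
GCD = 2; from the row with r=2: x=43, y=-9
Check: 62*(43) + 296*(-9) = 2666 - 2664 = 2

GCD = 2, x = 43, y = -9


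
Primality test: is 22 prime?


22 / 2 = 11 (exact division)
22 is NOT prime.

No, 22 is not prime


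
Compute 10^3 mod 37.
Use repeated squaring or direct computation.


10^1 mod 37 = 10
10^2 mod 37 = 26
10^3 mod 37 = 1


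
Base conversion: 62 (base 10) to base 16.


62 (base 10) = 62 (decimal)
62 (decimal) = 3E (base 16)


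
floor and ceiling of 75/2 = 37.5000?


75/2 = 37.5000
floor = 37
ceil = 38

floor = 37, ceil = 38


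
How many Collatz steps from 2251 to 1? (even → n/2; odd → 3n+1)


2251 → 6754 → 3377 → 10132 → 5066 → 2533 → 7600 → 3800 → 1900 → 950 → 475 → 1426 → 713 → 2140 → 1070 → 535 → 1606 → 803 → 2410 → 1205 → 3616 → 1808 → 904 → 452 → 226 → 113 → 340 → 170 → 85 → 256 → 128 → 64 → 32 → 16 → 8 → 4 → 2 → 1
Total steps = 37

37 steps


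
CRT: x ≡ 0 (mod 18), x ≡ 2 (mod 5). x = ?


M = 18*5 = 90
M1 = M/18 = 5, M2 = M/5 = 18
M1^(-1) mod 18 = 11, M2^(-1) mod 5 = 2
x = 0*5*11 + 2*18*2 = 72
72 mod 90 = 72
Check: 72 mod 18 = 0 ✓, 72 mod 5 = 2 ✓

x ≡ 72 (mod 90)


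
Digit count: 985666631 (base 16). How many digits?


985666631 in base 16 = 3AC01447
Number of digits = 8

8 digits (base 16)


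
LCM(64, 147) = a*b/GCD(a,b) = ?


GCD(64, 147) = 1
LCM = 64*147/1 = 9408/1 = 9408

LCM = 9408


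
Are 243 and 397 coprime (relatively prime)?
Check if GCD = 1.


Euclidean algorithm:
397 = 1 * 243 + 154
243 = 1 * 154 + 89
154 = 1 * 89 + 65
89 = 1 * 65 + 24
65 = 2 * 24 + 17
24 = 1 * 17 + 7
17 = 2 * 7 + 3
7 = 2 * 3 + 1
3 = 3 * 1 + 0
GCD(243, 397) = 1

Yes, coprime (GCD = 1)


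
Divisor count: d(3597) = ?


3597 = 3^1 × 11^1 × 109^1
d(3597) = (1+1) × (1+1) × (1+1) = 8

8 divisors


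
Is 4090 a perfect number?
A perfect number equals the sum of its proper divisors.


Proper divisors of 4090: 1, 2, 5, 10, 409, 818, 2045
Sum = 1 + 2 + 5 + 10 + 409 + 818 + 2045 = 3290

No, 4090 is not perfect (3290 ≠ 4090)


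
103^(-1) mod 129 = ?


Use the extended Euclidean algorithm on (129, 103); each row r = 129*s + 103*t:
r=129, s=1, t=0
r=103, s=0, t=1
q=1: r=26, s=1, t=-1   [129*(1) + 103*(-1) = 26]
q=3: r=25, s=-3, t=4   [129*(-3) + 103*(4) = 25]
q=1: r=1, s=4, t=-5   [129*(4) + 103*(-5) = 1]
q=25: r=0, s=-103, t=129   [129*(-103) + 103*(129) = 0]
GCD = 1 with t = -5, so 103*(-5) ≡ 1 (mod 129)
Inverse = -5 mod 129 = 124
Check: 103 * 124 = 12772 ≡ 1 (mod 129)

103^(-1) ≡ 124 (mod 129)


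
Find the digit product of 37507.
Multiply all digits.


3 × 7 × 5 × 0 × 7 = 0


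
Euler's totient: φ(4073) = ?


4073 = 4073
Prime factors: 4073
φ(4073) = 4073 × (1-1/4073)
= 4073 × 4072/4073 = 4072

φ(4073) = 4072


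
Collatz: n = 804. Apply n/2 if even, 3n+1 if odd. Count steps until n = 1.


804 → 402 → 201 → 604 → 302 → 151 → 454 → 227 → 682 → 341 → 1024 → 512 → 256 → 128 → 64 → 32 → 16 → 8 → 4 → 2 → 1
Total steps = 20

20 steps


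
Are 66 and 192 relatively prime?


Euclidean algorithm:
192 = 2 * 66 + 60
66 = 1 * 60 + 6
60 = 10 * 6 + 0
GCD(66, 192) = 6

No, not coprime (GCD = 6)


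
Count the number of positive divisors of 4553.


4553 = 29^1 × 157^1
d(4553) = (1+1) × (1+1) = 4

4 divisors


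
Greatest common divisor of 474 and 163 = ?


474 = 2 * 163 + 148
163 = 1 * 148 + 15
148 = 9 * 15 + 13
15 = 1 * 13 + 2
13 = 6 * 2 + 1
2 = 2 * 1 + 0
GCD = 1


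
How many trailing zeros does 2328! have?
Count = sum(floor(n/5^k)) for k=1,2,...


floor(2328/5) = 465
floor(2328/25) = 93
floor(2328/125) = 18
floor(2328/625) = 3
Total = 579

579 trailing zeros


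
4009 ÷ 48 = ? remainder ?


4009 = 48 * 83 + 25
Check: 3984 + 25 = 4009

q = 83, r = 25


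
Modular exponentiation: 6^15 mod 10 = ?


6^1 mod 10 = 6
6^2 mod 10 = 6
6^3 mod 10 = 6
6^4 mod 10 = 6
6^5 mod 10 = 6
6^6 mod 10 = 6
6^7 mod 10 = 6
6^8 mod 10 = 6
6^9 mod 10 = 6
6^10 mod 10 = 6
6^11 mod 10 = 6
6^12 mod 10 = 6
6^13 mod 10 = 6
6^14 mod 10 = 6
6^15 mod 10 = 6


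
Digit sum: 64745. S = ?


6 + 4 + 7 + 4 + 5 = 26


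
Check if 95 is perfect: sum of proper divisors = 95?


Proper divisors of 95: 1, 5, 19
Sum = 1 + 5 + 19 = 25

No, 95 is not perfect (25 ≠ 95)


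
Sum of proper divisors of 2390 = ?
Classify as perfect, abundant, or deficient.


Proper divisors: 1, 2, 5, 10, 239, 478, 1195
Sum = 1 + 2 + 5 + 10 + 239 + 478 + 1195 = 1930
1930 < 2390 → deficient

s(2390) = 1930 (deficient)


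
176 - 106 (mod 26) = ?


176 - 106 = 70
70 mod 26 = 18


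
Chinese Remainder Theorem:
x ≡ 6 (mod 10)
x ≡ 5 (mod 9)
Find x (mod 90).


M = 10*9 = 90
M1 = M/10 = 9, M2 = M/9 = 10
M1^(-1) mod 10 = 9, M2^(-1) mod 9 = 1
x = 6*9*9 + 5*10*1 = 536
536 mod 90 = 86
Check: 86 mod 10 = 6 ✓, 86 mod 9 = 5 ✓

x ≡ 86 (mod 90)


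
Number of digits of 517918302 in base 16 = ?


517918302 in base 16 = 1EDECE5E
Number of digits = 8

8 digits (base 16)


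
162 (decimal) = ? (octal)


162 (base 10) = 162 (decimal)
162 (decimal) = 242 (base 8)


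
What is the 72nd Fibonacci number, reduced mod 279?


F(k) mod 279 for k=1..72:
1, 1, 2, 3, 5, 8, 13, 21, 34, 55, 89, 144, 233, 98, 52, 150, 202, 73, 275, 69, 65, 134, 199, 54, 253, 28, 2, 30, 32, 62, 94, 156, 250, 127, 98, 225, 44, 269, 34, 24, 58, 82, 140, 222, 83, 26, 109, 135, 244, 100, 65, 165, 230, 116, 67, 183, 250, 154, 125, 0, 125, 125, 250, 96, 67, 163, 230, 114, 65, 179, 244, 144
F(72) mod 279 = 144


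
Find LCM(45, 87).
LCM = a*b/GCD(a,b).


GCD(45, 87) = 3
LCM = 45*87/3 = 3915/3 = 1305

LCM = 1305


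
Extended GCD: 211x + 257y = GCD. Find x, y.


Tabular extended Euclidean (each row: r = 211*s + 257*t):
r=211, s=1, t=0
r=257, s=0, t=1
q=0: r=211, s=1, t=0   [211*(1) + 257*(0) = 211]
q=1: r=46, s=-1, t=1   [211*(-1) + 257*(1) = 46]
q=4: r=27, s=5, t=-4   [211*(5) + 257*(-4) = 27]
q=1: r=19, s=-6, t=5   [211*(-6) + 257*(5) = 19]
q=1: r=8, s=11, t=-9   [211*(11) + 257*(-9) = 8]
q=2: r=3, s=-28, t=23   [211*(-28) + 257*(23) = 3]
q=2: r=2, s=67, t=-55   [211*(67) + 257*(-55) = 2]
q=1: r=1, s=-95, t=78   [211*(-95) + 257*(78) = 1]
q=2: r=0, s=257, t=-211   [211*(257) + 257*(-211) = 0]
GCD = 1; from the row with r=1: x=-95, y=78
Check: 211*(-95) + 257*(78) = -20045 + 20046 = 1

GCD = 1, x = -95, y = 78


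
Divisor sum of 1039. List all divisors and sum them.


Divisors of 1039: 1, 1039
Sum = 1 + 1039 = 1040

σ(1039) = 1040


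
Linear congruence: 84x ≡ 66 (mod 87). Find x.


GCD(84, 87) = 3 divides 66
Divide: 28x ≡ 22 (mod 29)
x ≡ 7 (mod 29)


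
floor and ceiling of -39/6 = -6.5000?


-39/6 = -6.5000
floor = -7
ceil = -6

floor = -7, ceil = -6


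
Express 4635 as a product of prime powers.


4635 / 3 = 1545
1545 / 3 = 515
515 / 5 = 103
103 / 103 = 1
4635 = 3^2 × 5 × 103


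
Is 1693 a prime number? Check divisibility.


Check divisors up to sqrt(1693) = 41.1461
No divisors found.
1693 is prime.

Yes, 1693 is prime


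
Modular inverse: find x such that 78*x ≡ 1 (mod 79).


Use the extended Euclidean algorithm on (79, 78); each row r = 79*s + 78*t:
r=79, s=1, t=0
r=78, s=0, t=1
q=1: r=1, s=1, t=-1   [79*(1) + 78*(-1) = 1]
q=78: r=0, s=-78, t=79   [79*(-78) + 78*(79) = 0]
GCD = 1 with t = -1, so 78*(-1) ≡ 1 (mod 79)
Inverse = -1 mod 79 = 78
Check: 78 * 78 = 6084 ≡ 1 (mod 79)

78^(-1) ≡ 78 (mod 79)


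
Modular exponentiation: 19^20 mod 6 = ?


19^1 mod 6 = 1
19^2 mod 6 = 1
19^3 mod 6 = 1
19^4 mod 6 = 1
19^5 mod 6 = 1
19^6 mod 6 = 1
19^7 mod 6 = 1
19^8 mod 6 = 1
19^9 mod 6 = 1
19^10 mod 6 = 1
19^11 mod 6 = 1
19^12 mod 6 = 1
19^13 mod 6 = 1
19^14 mod 6 = 1
19^15 mod 6 = 1
19^16 mod 6 = 1
19^17 mod 6 = 1
19^18 mod 6 = 1
19^19 mod 6 = 1
19^20 mod 6 = 1


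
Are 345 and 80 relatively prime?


Euclidean algorithm:
345 = 4 * 80 + 25
80 = 3 * 25 + 5
25 = 5 * 5 + 0
GCD(345, 80) = 5

No, not coprime (GCD = 5)


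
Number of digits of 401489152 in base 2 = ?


401489152 in base 2 = 10111111011100011110100000000
Number of digits = 29

29 digits (base 2)


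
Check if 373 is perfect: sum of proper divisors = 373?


Proper divisors of 373: 1
Sum = 1 = 1

No, 373 is not perfect (1 ≠ 373)


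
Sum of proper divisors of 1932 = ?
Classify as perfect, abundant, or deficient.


Proper divisors: 1, 2, 3, 4, 6, 7, 12, 14, 21, 23, 28, 42, 46, 69, 84, 92, 138, 161, 276, 322, 483, 644, 966
Sum = 1 + 2 + 3 + 4 + 6 + 7 + 12 + 14 + 21 + 23 + 28 + 42 + 46 + 69 + 84 + 92 + 138 + 161 + 276 + 322 + 483 + 644 + 966 = 3444
3444 > 1932 → abundant

s(1932) = 3444 (abundant)


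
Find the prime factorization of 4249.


4249 / 7 = 607
607 / 607 = 1
4249 = 7 × 607


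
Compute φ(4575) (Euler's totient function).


4575 = 3 × 5^2 × 61
Prime factors: 3, 5, 61
φ(4575) = 4575 × (1-1/3) × (1-1/5) × (1-1/61)
= 4575 × 2/3 × 4/5 × 60/61 = 2400

φ(4575) = 2400


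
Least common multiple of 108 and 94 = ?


GCD(108, 94) = 2
LCM = 108*94/2 = 10152/2 = 5076

LCM = 5076


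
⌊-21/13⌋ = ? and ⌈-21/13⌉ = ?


-21/13 = -1.6154
floor = -2
ceil = -1

floor = -2, ceil = -1


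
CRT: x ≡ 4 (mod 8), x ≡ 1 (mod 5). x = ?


M = 8*5 = 40
M1 = M/8 = 5, M2 = M/5 = 8
M1^(-1) mod 8 = 5, M2^(-1) mod 5 = 2
x = 4*5*5 + 1*8*2 = 116
116 mod 40 = 36
Check: 36 mod 8 = 4 ✓, 36 mod 5 = 1 ✓

x ≡ 36 (mod 40)


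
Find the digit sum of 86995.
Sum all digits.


8 + 6 + 9 + 9 + 5 = 37


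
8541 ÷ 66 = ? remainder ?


8541 = 66 * 129 + 27
Check: 8514 + 27 = 8541

q = 129, r = 27


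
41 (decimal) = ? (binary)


41 (base 10) = 41 (decimal)
41 (decimal) = 101001 (base 2)


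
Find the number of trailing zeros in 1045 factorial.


floor(1045/5) = 209
floor(1045/25) = 41
floor(1045/125) = 8
floor(1045/625) = 1
Total = 259

259 trailing zeros


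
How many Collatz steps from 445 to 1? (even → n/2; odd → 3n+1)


445 → 1336 → 668 → 334 → 167 → 502 → 251 → 754 → 377 → 1132 → 566 → 283 → 850 → 425 → 1276 → 638 → 319 → 958 → 479 → 1438 → 719 → 2158 → 1079 → 3238 → 1619 → 4858 → 2429 → 7288 → 3644 → 1822 → 911 → 2734 → 1367 → 4102 → 2051 → 6154 → 3077 → 9232 → 4616 → 2308 → 1154 → 577 → 1732 → 866 → 433 → 1300 → 650 → 325 → 976 → 488 → 244 → 122 → 61 → 184 → 92 → 46 → 23 → 70 → 35 → 106 → 53 → 160 → 80 → 40 → 20 → 10 → 5 → 16 → 8 → 4 → 2 → 1
Total steps = 71

71 steps


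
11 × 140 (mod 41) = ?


11 × 140 = 1540
1540 mod 41 = 23


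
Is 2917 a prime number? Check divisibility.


Check divisors up to sqrt(2917) = 54.0093
No divisors found.
2917 is prime.

Yes, 2917 is prime


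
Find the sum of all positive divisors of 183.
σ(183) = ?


Divisors of 183: 1, 3, 61, 183
Sum = 1 + 3 + 61 + 183 = 248

σ(183) = 248


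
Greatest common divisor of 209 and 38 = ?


209 = 5 * 38 + 19
38 = 2 * 19 + 0
GCD = 19


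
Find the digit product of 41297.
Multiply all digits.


4 × 1 × 2 × 9 × 7 = 504


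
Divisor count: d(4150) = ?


4150 = 2^1 × 5^2 × 83^1
d(4150) = (1+1) × (2+1) × (1+1) = 12

12 divisors


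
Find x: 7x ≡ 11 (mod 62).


GCD(7, 62) = 1, unique solution
a^(-1) mod 62 = 9
x = 9 * 11 mod 62 = 37

x ≡ 37 (mod 62)


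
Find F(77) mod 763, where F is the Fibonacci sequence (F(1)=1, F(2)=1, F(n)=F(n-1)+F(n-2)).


F(k) mod 763 for k=1..77:
1, 1, 2, 3, 5, 8, 13, 21, 34, 55, 89, 144, 233, 377, 610, 224, 71, 295, 366, 661, 264, 162, 426, 588, 251, 76, 327, 403, 730, 370, 337, 707, 281, 225, 506, 731, 474, 442, 153, 595, 748, 580, 565, 382, 184, 566, 750, 553, 540, 330, 107, 437, 544, 218, 762, 217, 216, 433, 649, 319, 205, 524, 729, 490, 456, 183, 639, 59, 698, 757, 692, 686, 615, 538, 390, 165, 555
F(77) mod 763 = 555


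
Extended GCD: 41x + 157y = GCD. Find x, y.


Tabular extended Euclidean (each row: r = 41*s + 157*t):
r=41, s=1, t=0
r=157, s=0, t=1
q=0: r=41, s=1, t=0   [41*(1) + 157*(0) = 41]
q=3: r=34, s=-3, t=1   [41*(-3) + 157*(1) = 34]
q=1: r=7, s=4, t=-1   [41*(4) + 157*(-1) = 7]
q=4: r=6, s=-19, t=5   [41*(-19) + 157*(5) = 6]
q=1: r=1, s=23, t=-6   [41*(23) + 157*(-6) = 1]
q=6: r=0, s=-157, t=41   [41*(-157) + 157*(41) = 0]
GCD = 1; from the row with r=1: x=23, y=-6
Check: 41*(23) + 157*(-6) = 943 - 942 = 1

GCD = 1, x = 23, y = -6


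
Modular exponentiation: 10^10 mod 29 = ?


10^1 mod 29 = 10
10^2 mod 29 = 13
10^3 mod 29 = 14
10^4 mod 29 = 24
10^5 mod 29 = 8
10^6 mod 29 = 22
10^7 mod 29 = 17
10^8 mod 29 = 25
10^9 mod 29 = 18
10^10 mod 29 = 6


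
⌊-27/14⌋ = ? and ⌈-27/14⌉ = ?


-27/14 = -1.9286
floor = -2
ceil = -1

floor = -2, ceil = -1


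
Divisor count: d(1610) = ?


1610 = 2^1 × 5^1 × 7^1 × 23^1
d(1610) = (1+1) × (1+1) × (1+1) × (1+1) = 16

16 divisors


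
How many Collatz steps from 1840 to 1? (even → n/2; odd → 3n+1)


1840 → 920 → 460 → 230 → 115 → 346 → 173 → 520 → 260 → 130 → 65 → 196 → 98 → 49 → 148 → 74 → 37 → 112 → 56 → 28 → 14 → 7 → 22 → 11 → 34 → 17 → 52 → 26 → 13 → 40 → 20 → 10 → 5 → 16 → 8 → 4 → 2 → 1
Total steps = 37

37 steps


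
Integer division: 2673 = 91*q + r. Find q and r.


2673 = 91 * 29 + 34
Check: 2639 + 34 = 2673

q = 29, r = 34


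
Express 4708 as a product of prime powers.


4708 / 2 = 2354
2354 / 2 = 1177
1177 / 11 = 107
107 / 107 = 1
4708 = 2^2 × 11 × 107


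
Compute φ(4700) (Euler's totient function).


4700 = 2^2 × 5^2 × 47
Prime factors: 2, 5, 47
φ(4700) = 4700 × (1-1/2) × (1-1/5) × (1-1/47)
= 4700 × 1/2 × 4/5 × 46/47 = 1840

φ(4700) = 1840


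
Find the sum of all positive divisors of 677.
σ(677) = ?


Divisors of 677: 1, 677
Sum = 1 + 677 = 678

σ(677) = 678


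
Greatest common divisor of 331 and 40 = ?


331 = 8 * 40 + 11
40 = 3 * 11 + 7
11 = 1 * 7 + 4
7 = 1 * 4 + 3
4 = 1 * 3 + 1
3 = 3 * 1 + 0
GCD = 1


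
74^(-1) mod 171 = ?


Use the extended Euclidean algorithm on (171, 74); each row r = 171*s + 74*t:
r=171, s=1, t=0
r=74, s=0, t=1
q=2: r=23, s=1, t=-2   [171*(1) + 74*(-2) = 23]
q=3: r=5, s=-3, t=7   [171*(-3) + 74*(7) = 5]
q=4: r=3, s=13, t=-30   [171*(13) + 74*(-30) = 3]
q=1: r=2, s=-16, t=37   [171*(-16) + 74*(37) = 2]
q=1: r=1, s=29, t=-67   [171*(29) + 74*(-67) = 1]
q=2: r=0, s=-74, t=171   [171*(-74) + 74*(171) = 0]
GCD = 1 with t = -67, so 74*(-67) ≡ 1 (mod 171)
Inverse = -67 mod 171 = 104
Check: 74 * 104 = 7696 ≡ 1 (mod 171)

74^(-1) ≡ 104 (mod 171)


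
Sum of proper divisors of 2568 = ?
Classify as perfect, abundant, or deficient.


Proper divisors: 1, 2, 3, 4, 6, 8, 12, 24, 107, 214, 321, 428, 642, 856, 1284
Sum = 1 + 2 + 3 + 4 + 6 + 8 + 12 + 24 + 107 + 214 + 321 + 428 + 642 + 856 + 1284 = 3912
3912 > 2568 → abundant

s(2568) = 3912 (abundant)


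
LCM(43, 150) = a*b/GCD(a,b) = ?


GCD(43, 150) = 1
LCM = 43*150/1 = 6450/1 = 6450

LCM = 6450


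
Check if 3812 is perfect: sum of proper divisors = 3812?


Proper divisors of 3812: 1, 2, 4, 953, 1906
Sum = 1 + 2 + 4 + 953 + 1906 = 2866

No, 3812 is not perfect (2866 ≠ 3812)


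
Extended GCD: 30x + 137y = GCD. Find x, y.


Tabular extended Euclidean (each row: r = 30*s + 137*t):
r=30, s=1, t=0
r=137, s=0, t=1
q=0: r=30, s=1, t=0   [30*(1) + 137*(0) = 30]
q=4: r=17, s=-4, t=1   [30*(-4) + 137*(1) = 17]
q=1: r=13, s=5, t=-1   [30*(5) + 137*(-1) = 13]
q=1: r=4, s=-9, t=2   [30*(-9) + 137*(2) = 4]
q=3: r=1, s=32, t=-7   [30*(32) + 137*(-7) = 1]
q=4: r=0, s=-137, t=30   [30*(-137) + 137*(30) = 0]
GCD = 1; from the row with r=1: x=32, y=-7
Check: 30*(32) + 137*(-7) = 960 - 959 = 1

GCD = 1, x = 32, y = -7


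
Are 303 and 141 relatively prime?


Euclidean algorithm:
303 = 2 * 141 + 21
141 = 6 * 21 + 15
21 = 1 * 15 + 6
15 = 2 * 6 + 3
6 = 2 * 3 + 0
GCD(303, 141) = 3

No, not coprime (GCD = 3)


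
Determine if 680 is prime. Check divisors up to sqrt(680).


680 / 2 = 340 (exact division)
680 is NOT prime.

No, 680 is not prime


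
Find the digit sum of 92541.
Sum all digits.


9 + 2 + 5 + 4 + 1 = 21


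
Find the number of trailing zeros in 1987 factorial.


floor(1987/5) = 397
floor(1987/25) = 79
floor(1987/125) = 15
floor(1987/625) = 3
Total = 494

494 trailing zeros


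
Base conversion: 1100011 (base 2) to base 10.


1100011 (base 2) = 99 (decimal)
99 (decimal) = 99 (base 10)


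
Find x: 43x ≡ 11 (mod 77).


GCD(43, 77) = 1, unique solution
a^(-1) mod 77 = 43
x = 43 * 11 mod 77 = 11

x ≡ 11 (mod 77)


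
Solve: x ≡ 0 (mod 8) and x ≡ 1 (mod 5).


M = 8*5 = 40
M1 = M/8 = 5, M2 = M/5 = 8
M1^(-1) mod 8 = 5, M2^(-1) mod 5 = 2
x = 0*5*5 + 1*8*2 = 16
16 mod 40 = 16
Check: 16 mod 8 = 0 ✓, 16 mod 5 = 1 ✓

x ≡ 16 (mod 40)


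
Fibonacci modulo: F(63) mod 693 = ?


F(k) mod 693 for k=1..63:
1, 1, 2, 3, 5, 8, 13, 21, 34, 55, 89, 144, 233, 377, 610, 294, 211, 505, 23, 528, 551, 386, 244, 630, 181, 118, 299, 417, 23, 440, 463, 210, 673, 190, 170, 360, 530, 197, 34, 231, 265, 496, 68, 564, 632, 503, 442, 252, 1, 253, 254, 507, 68, 575, 643, 525, 475, 307, 89, 396, 485, 188, 673
F(63) mod 693 = 673


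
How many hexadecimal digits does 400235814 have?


400235814 in base 16 = 17DB1D26
Number of digits = 8

8 digits (base 16)


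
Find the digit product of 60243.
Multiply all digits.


6 × 0 × 2 × 4 × 3 = 0


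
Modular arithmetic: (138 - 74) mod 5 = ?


138 - 74 = 64
64 mod 5 = 4


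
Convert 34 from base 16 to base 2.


34 (base 16) = 52 (decimal)
52 (decimal) = 110100 (base 2)


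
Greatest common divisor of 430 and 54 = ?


430 = 7 * 54 + 52
54 = 1 * 52 + 2
52 = 26 * 2 + 0
GCD = 2


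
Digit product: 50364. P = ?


5 × 0 × 3 × 6 × 4 = 0


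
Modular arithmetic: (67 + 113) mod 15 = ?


67 + 113 = 180
180 mod 15 = 0


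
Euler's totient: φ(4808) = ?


4808 = 2^3 × 601
Prime factors: 2, 601
φ(4808) = 4808 × (1-1/2) × (1-1/601)
= 4808 × 1/2 × 600/601 = 2400

φ(4808) = 2400


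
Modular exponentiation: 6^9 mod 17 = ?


6^1 mod 17 = 6
6^2 mod 17 = 2
6^3 mod 17 = 12
6^4 mod 17 = 4
6^5 mod 17 = 7
6^6 mod 17 = 8
6^7 mod 17 = 14
6^8 mod 17 = 16
6^9 mod 17 = 11


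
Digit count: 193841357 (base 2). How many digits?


193841357 in base 2 = 1011100011011100100011001101
Number of digits = 28

28 digits (base 2)


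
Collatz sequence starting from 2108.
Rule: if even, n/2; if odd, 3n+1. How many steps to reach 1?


2108 → 1054 → 527 → 1582 → 791 → 2374 → 1187 → 3562 → 1781 → 5344 → 2672 → 1336 → 668 → 334 → 167 → 502 → 251 → 754 → 377 → 1132 → 566 → 283 → 850 → 425 → 1276 → 638 → 319 → 958 → 479 → 1438 → 719 → 2158 → 1079 → 3238 → 1619 → 4858 → 2429 → 7288 → 3644 → 1822 → 911 → 2734 → 1367 → 4102 → 2051 → 6154 → 3077 → 9232 → 4616 → 2308 → 1154 → 577 → 1732 → 866 → 433 → 1300 → 650 → 325 → 976 → 488 → 244 → 122 → 61 → 184 → 92 → 46 → 23 → 70 → 35 → 106 → 53 → 160 → 80 → 40 → 20 → 10 → 5 → 16 → 8 → 4 → 2 → 1
Total steps = 81

81 steps
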